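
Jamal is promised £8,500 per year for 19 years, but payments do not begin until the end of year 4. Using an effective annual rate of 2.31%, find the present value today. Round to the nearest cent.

£120,956.61

Value one period before first payment (t=3): 8500 × [1 − (1+0.0231)^(−19)] / 0.0231 = 8500 × 15.239298 = 129,534.0293
PV₀ = 129,534.0293 / (1+0.0231)^3 = 129,534.0293 / 1.070913 = 120,956.6140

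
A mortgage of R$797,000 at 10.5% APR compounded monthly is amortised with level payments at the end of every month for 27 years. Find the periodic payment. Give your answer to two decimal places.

R$7,414.52

Periodic rate i = 0.105/12 = 0.00875; n = 27 × 12 = 324 periods.
PMT = 797000 / ( [1 − (1+0.00875)^(−324)] / 0.00875 ) = 797000 / 107.491762 = 7,414.5217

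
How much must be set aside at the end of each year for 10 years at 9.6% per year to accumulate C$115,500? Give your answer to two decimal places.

FV-annuity factor = 15.634928; PMT = 115500 / 15.634928 = 7,387.3063

C$7,387.31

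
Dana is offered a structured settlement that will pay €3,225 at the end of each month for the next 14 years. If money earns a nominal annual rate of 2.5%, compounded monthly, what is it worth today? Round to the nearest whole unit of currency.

With 12 periods per year: i = 0.00208333, n = 168.
Annuity factor a(168|0.00208333) = 141.626545; PV = 3225 × 141.626545 = 456,745.6080

€456,746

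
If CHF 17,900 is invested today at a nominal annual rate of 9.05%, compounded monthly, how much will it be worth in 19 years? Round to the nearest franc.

CHF 99,271

i = 0.0905/12 = 0.00754167 per month; n = 19·12 = 228.
FV = PV·(1+i)^n = 17,900 × 5.545842 = 99,270.5729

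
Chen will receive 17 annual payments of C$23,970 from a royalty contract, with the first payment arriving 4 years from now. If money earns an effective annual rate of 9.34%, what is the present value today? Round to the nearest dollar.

C$153,302

PV at t=3 (ordinary 17-year annuity): 23970 × a(17|0.0934) = 23970 × 8.360201 = 200,394.0152
PV₀ = 200,394.0152 / (1+0.0934)^3 = 200,394.0152 / 1.307185 = 153,301.9003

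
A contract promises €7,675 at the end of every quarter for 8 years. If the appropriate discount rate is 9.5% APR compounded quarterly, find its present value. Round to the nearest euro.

With 4 periods per year: i = 0.02375, n = 32.
PV = PMT · [1 − (1+i)^(−n)] / i = 7675 · 22.238317 = 170,679.0834

€170,679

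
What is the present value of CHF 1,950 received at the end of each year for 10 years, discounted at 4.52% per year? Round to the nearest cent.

PV = PMT · [1 − (1+i)^(−n)] / i = 1950 · 7.904943 = 15,414.6387

CHF 15,414.64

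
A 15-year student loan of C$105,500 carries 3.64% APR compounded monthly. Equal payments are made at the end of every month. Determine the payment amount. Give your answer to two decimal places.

Periodic rate i = 0.0364/12 = 0.00303333; n = 15 × 12 = 180 periods.
Annuity-PV factor = 138.546874; PMT = 105500 / 138.546874 = 761.4751

C$761.48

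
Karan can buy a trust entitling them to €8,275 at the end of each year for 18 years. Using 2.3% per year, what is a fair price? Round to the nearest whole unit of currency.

€120,848

Annuity factor a(18|0.023) = 14.604008; PV = 8275 × 14.604008 = 120,848.1653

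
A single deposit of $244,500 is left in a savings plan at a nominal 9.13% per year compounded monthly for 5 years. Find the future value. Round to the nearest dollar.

$385,287

Periodic rate i = 0.0913/12 = 0.00760833; n = 5 × 12 = 60 periods.
244,500 × (1+0.00760833)^60 = 244,500 × 1.575814 = 385,286.5971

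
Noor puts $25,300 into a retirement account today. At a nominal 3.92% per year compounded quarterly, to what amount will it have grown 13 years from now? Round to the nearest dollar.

i = 0.0392/4 = 0.0098 per quarter; n = 13·4 = 52.
25,300 × (1+0.0098)^52 = 25,300 × 1.660501 = 42,010.6665

$42,011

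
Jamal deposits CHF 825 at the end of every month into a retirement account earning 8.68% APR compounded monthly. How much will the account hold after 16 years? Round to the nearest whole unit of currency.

CHF 341,030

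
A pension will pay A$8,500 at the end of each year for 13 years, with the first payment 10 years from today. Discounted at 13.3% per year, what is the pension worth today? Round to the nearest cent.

A$16,675.54

PV at t=9 (ordinary 13-year annuity): 8500 × a(13|0.133) = 8500 × 6.035734 = 51,303.7409
Discount back 9 years: 51,303.7409 × (1+0.133)^(−9) = 51,303.7409 × 0.325036 = 16,675.5376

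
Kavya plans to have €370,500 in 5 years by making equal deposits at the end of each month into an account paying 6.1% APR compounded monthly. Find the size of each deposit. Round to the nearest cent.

Periodic rate i = 0.061/12 = 0.00508333; n = 5 × 12 = 60 periods.
FV-annuity factor = 69.949631; PMT = 370500 / 69.949631 = 5,296.6684

€5,296.67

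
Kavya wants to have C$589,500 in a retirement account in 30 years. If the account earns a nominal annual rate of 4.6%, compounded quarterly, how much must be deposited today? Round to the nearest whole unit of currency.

C$149,478

With 4 periods per year: i = 0.0115, n = 120.
Discount factor = (1+0.0115)^(−120) = 0.253567; PV = 589,500 × 0.253567 = 149,478.0269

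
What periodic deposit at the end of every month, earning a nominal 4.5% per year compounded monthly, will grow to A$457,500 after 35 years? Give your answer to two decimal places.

A$449.52

Periodic rate i = 0.045/12 = 0.00375; n = 35 × 12 = 420 periods.
PMT = 457500 / ( [(1+0.00375)^420 − 1] / 0.00375 ) = 457500 / 1017.741957 = 449.5246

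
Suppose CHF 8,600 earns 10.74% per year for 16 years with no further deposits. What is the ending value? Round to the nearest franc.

CHF 43,992

FV = PV·(1+i)^n = 8,600 × 5.115314 = 43,991.7013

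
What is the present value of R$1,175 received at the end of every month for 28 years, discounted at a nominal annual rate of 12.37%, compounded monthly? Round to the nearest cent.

i = 0.1237/12 = 0.0103083 per month; n = 28·12 = 336.
PV = 1175 × [1 − (1+0.0103083)^(−336)] / 0.0103083 = 1175 × 93.916538 = 110,351.9318

R$110,351.93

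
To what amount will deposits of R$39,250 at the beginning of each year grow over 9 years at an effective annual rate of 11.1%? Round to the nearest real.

Accumulation factor s(9|0.111) × (1+i) = 15.802751; FV = 39250 × 15.802751 = 620,257.9584
(annuity-due: payments at period start, so ×(1+i).)

R$620,258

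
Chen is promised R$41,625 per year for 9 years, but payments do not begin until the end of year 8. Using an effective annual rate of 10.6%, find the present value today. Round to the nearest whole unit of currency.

R$115,646

PV at t=7 (ordinary 9-year annuity): 41625 × a(9|0.106) = 41625 × 5.624199 = 234,107.2826
Discount back 7 years: 234,107.2826 × (1+0.106)^(−7) = 234,107.2826 × 0.493985 = 115,645.5791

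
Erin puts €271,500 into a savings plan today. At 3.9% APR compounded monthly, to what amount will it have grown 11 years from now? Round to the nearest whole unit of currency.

€416,658

Periodic rate i = 0.039/12 = 0.00325; n = 11 × 12 = 132 periods.
FV = PV·(1+i)^n = 271,500 × 1.534653 = 416,658.3249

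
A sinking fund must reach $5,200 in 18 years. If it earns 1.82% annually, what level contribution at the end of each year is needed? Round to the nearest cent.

$246.75

PMT = 5200 / ( [(1+0.0182)^18 − 1] / 0.0182 ) = 5200 / 21.074318 = 246.7458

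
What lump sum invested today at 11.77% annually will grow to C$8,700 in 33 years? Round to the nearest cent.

C$221.20

PV = 8,700 / (1 + 0.1177)^33 = 8,700 / 39.330845 = 221.2004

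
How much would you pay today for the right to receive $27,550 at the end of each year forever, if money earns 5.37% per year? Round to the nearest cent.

$513,035.38

PV = C/r = 27550/0.0537 = 513,035.3818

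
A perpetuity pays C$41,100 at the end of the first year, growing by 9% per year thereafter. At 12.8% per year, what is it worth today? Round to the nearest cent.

C$1,081,578.95

PV = D₁/(r − g) = 41100/(0.128 − 0.09) = 1,081,578.9474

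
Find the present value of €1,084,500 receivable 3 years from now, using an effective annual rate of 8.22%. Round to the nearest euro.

€855,671

Discount factor = (1+0.0822)^(−3) = 0.789001; PV = 1,084,500 × 0.789001 = 855,671.3039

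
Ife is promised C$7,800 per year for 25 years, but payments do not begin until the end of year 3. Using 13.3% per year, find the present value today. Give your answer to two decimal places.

Value one period before first payment (t=2): 7800 × [1 − (1+0.133)^(−25)] / 0.133 = 7800 × 7.187360 = 56,061.4102
Discount back 2 years: 56,061.4102 × (1+0.133)^(−2) = 56,061.4102 × 0.779005 = 43,672.1123

C$43,672.11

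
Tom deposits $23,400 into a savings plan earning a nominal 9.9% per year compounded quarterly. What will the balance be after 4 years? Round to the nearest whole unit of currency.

i = 0.099/4 = 0.02475 per quarter; n = 4·4 = 16.
FV = 23,400 × (1 + 0.02475)^16 = 34,602.1185

$34,602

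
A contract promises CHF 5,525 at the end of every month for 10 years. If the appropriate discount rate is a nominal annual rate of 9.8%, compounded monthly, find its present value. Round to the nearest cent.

Periodic rate i = 0.098/12 = 0.00816667; n = 10 × 12 = 120 periods.
Annuity factor a(120|0.00816667) = 76.309247; PV = 5525 × 76.309247 = 421,608.5883

CHF 421,608.59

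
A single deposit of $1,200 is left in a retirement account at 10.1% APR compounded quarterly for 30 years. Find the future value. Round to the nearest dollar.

$23,920

With 4 periods per year: i = 0.02525, n = 120.
FV = PV·(1+i)^n = 1,200 × 19.933032 = 23,919.6379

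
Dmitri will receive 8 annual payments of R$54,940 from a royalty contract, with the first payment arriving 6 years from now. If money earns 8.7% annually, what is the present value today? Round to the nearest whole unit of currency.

R$202,629

Value one period before first payment (t=5): 54940 × [1 − (1+0.087)^(−8)] / 0.087 = 54940 × 5.597073 = 307,503.1757
Discount back 5 years: 307,503.1757 × (1+0.087)^(−5) = 307,503.1757 × 0.658950 = 202,629.1323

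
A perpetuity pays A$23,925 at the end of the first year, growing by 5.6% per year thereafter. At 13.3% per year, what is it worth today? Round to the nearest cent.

PV = D₁/(r − g) = 23925/(0.133 − 0.056) = 310,714.2857

A$310,714.29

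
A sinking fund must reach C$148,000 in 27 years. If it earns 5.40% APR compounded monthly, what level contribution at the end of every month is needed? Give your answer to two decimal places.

With 12 periods per year: i = 0.0045, n = 324.
PMT = 148000 / ( [(1+0.0045)^324 − 1] / 0.0045 ) = 148000 / 729.627522 = 202.8432

C$202.84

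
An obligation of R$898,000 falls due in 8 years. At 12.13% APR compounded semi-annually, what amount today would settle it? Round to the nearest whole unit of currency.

i = 0.1213/2 = 0.06065 per half-year; n = 8·2 = 16.
PV = FV·(1+i)^(−n) = 898,000 × 0.389804 = 350,044.1273

R$350,044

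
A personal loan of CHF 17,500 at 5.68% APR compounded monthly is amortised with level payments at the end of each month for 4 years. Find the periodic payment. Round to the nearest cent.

With 12 periods per year: i = 0.00473333, n = 48.
PMT = 17500 / ( [1 − (1+0.00473333)^(−48)] / 0.00473333 ) = 17500 / 42.847478 = 408.4254

CHF 408.43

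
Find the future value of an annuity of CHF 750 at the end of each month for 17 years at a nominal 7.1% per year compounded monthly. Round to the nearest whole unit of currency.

i = 0.071/12 = 0.00591667 per month; n = 17·12 = 204.
FV = PMT · [(1+i)^n − 1] / i = 750 · 394.067972 = 295,550.9788

CHF 295,551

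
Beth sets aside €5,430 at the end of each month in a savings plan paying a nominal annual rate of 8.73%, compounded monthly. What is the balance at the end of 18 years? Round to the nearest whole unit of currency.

€2,825,899

i = 0.0873/12 = 0.007275 per month; n = 18·12 = 216.
FV = PMT · [(1+i)^n − 1] / i = 5430 · 520.423302 = 2,825,898.5286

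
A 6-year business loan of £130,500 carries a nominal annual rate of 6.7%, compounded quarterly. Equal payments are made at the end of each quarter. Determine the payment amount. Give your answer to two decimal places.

£6,648.28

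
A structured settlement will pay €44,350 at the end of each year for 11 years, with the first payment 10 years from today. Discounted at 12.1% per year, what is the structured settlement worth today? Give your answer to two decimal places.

€93,791.95

PV at t=9 (ordinary 11-year annuity): 44350 × a(11|0.121) = 44350 × 5.911837 = 262,189.9628
Discount back 9 years: 262,189.9628 × (1+0.121)^(−9) = 262,189.9628 × 0.357725 = 93,791.9464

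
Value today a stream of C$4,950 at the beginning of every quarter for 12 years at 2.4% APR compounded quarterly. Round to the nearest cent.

C$207,149.64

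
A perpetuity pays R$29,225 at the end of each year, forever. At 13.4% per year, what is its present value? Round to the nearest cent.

PV = PMT / i = 29225 / 0.134 = 218,097.0149

R$218,097.01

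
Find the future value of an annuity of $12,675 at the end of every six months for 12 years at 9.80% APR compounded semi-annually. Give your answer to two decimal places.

$556,713.20

i = 0.098/2 = 0.049 per half-year; n = 12·2 = 24.
FV = 12675 × [(1+0.049)^24 − 1] / 0.049 = 12675 × 43.922146 = 556,713.1956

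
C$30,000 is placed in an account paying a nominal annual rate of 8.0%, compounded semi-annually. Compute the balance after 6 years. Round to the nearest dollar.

C$48,031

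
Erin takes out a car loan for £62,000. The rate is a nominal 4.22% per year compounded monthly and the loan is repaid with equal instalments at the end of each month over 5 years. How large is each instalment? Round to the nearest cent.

£1,147.99

Periodic rate i = 0.0422/12 = 0.00351667; n = 5 × 12 = 60 periods.
Annuity-PV factor = 54.007435; PMT = 62000 / 54.007435 = 1,147.9901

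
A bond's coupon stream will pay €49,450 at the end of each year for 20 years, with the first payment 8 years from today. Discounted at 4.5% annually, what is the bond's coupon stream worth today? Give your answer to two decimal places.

€472,672.86

Value one period before first payment (t=7): 49450 × [1 − (1+0.045)^(−20)] / 0.045 = 49450 × 13.007936 = 643,242.4575
PV₀ = 643,242.4575 / (1+0.045)^7 = 643,242.4575 / 1.360862 = 472,672.8630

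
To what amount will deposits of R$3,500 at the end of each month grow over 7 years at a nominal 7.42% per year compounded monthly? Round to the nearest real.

Periodic rate i = 0.0742/12 = 0.00618333; n = 7 × 12 = 84 periods.
Accumulation factor s(84|0.00618333) = 109.703379; FV = 3500 × 109.703379 = 383,961.8270

R$383,962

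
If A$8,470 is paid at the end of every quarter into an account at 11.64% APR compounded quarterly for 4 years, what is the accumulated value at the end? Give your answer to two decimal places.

Periodic rate i = 0.1164/4 = 0.0291; n = 4 × 4 = 16 periods.
FV = 8470 × [(1+0.0291)^16 − 1] / 0.0291 = 8470 × 20.014369 = 169,521.7044

A$169,521.70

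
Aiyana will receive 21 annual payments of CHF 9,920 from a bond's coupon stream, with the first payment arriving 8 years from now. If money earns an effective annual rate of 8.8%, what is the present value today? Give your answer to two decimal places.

Value one period before first payment (t=7): 9920 × [1 − (1+0.088)^(−21)] / 0.088 = 9920 × 9.430286 = 93,548.4389
Discount back 7 years: 93,548.4389 × (1+0.088)^(−7) = 93,548.4389 × 0.554112 = 51,836.3337

CHF 51,836.33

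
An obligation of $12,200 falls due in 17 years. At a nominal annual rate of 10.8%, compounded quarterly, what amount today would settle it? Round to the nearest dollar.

Periodic rate i = 0.108/4 = 0.027; n = 17 × 4 = 68 periods.
PV = FV·(1+i)^(−n) = 12,200 × 0.163384 = 1,993.2862

$1,993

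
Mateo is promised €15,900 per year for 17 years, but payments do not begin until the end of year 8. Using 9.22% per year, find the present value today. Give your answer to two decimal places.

€72,245.65

PV at t=7 (ordinary 17-year annuity): 15900 × a(17|0.0922) = 15900 × 8.424221 = 133,945.1160
PV₀ = 133,945.1160 / (1+0.0922)^7 = 133,945.1160 / 1.854023 = 72,245.6457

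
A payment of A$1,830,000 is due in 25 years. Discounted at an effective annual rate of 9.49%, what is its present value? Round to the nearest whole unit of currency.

A$189,710

PV = 1,830,000 / (1 + 0.0949)^25 = 1,830,000 / 9.646314 = 189,709.7691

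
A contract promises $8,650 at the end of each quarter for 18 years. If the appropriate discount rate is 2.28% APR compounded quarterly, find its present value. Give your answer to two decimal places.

$509,654.54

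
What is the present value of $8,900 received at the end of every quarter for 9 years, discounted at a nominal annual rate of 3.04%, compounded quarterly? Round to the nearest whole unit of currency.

$279,386

With 4 periods per year: i = 0.0076, n = 36.
PV = 8900 × [1 − (1+0.0076)^(−36)] / 0.0076 = 8900 × 31.391643 = 279,385.6262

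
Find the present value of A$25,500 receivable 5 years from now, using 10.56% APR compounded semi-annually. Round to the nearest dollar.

With 2 periods per year: i = 0.0528, n = 10.
Discount factor = (1+0.0528)^(−10) = 0.597780; PV = 25,500 × 0.597780 = 15,243.3850

A$15,243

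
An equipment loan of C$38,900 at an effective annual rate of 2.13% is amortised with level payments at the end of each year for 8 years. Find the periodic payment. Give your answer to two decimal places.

Annuity-PV factor = 7.284610; PMT = 38900 / 7.284610 = 5,340.0253

C$5,340.03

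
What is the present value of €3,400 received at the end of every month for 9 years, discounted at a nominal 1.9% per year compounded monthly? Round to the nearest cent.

Periodic rate i = 0.019/12 = 0.00158333; n = 9 × 12 = 108 periods.
PV = 3400 × [1 − (1+0.00158333)^(−108)] / 0.00158333 = 3400 × 99.198595 = 337,275.2231

€337,275.22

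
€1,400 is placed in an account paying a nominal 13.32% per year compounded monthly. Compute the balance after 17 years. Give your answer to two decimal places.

Periodic rate i = 0.1332/12 = 0.0111; n = 17 × 12 = 204 periods.
1,400 × (1+0.0111)^204 = 1,400 × 9.506016 = 13,308.4217

€13,308.42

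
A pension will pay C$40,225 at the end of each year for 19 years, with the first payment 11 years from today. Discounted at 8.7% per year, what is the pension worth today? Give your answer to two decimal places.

PV at t=10 (ordinary 19-year annuity): 40225 × a(19|0.087) = 40225 × 9.138556 = 367,598.4142
PV₀ = 367,598.4142 / (1+0.087)^10 = 367,598.4142 / 2.303008 = 159,616.6488

C$159,616.65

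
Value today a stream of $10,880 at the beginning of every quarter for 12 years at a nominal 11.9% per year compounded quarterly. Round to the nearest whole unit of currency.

$284,391

Periodic rate i = 0.119/4 = 0.02975; n = 12 × 4 = 48 periods.
Annuity factor a(48|0.02975) × (1+i) = 26.138861; PV = 10880 × 26.138861 = 284,390.8093
(annuity-due: payments at period start, so ×(1+i).)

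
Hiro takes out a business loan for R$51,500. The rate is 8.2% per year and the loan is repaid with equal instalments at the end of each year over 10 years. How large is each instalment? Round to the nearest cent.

R$7,744.40

Annuity-PV factor = 6.649969; PMT = 51500 / 6.649969 = 7,744.3972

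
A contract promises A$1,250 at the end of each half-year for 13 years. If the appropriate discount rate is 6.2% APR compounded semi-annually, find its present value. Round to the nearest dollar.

i = 0.062/2 = 0.031 per half-year; n = 13·2 = 26.
PV = 1250 × [1 − (1+0.031)^(−26)] / 0.031 = 1250 × 17.672844 = 22,091.0546

A$22,091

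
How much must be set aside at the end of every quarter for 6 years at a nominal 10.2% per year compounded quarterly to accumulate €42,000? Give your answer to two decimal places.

With 4 periods per year: i = 0.0255, n = 24.
PMT = 42000 / ( [(1+0.0255)^24 − 1] / 0.0255 ) = 42000 / 32.549823 = 1,290.3296

€1,290.33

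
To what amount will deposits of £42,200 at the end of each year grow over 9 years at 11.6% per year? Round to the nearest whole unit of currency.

FV = 42200 × [(1+0.116)^9 − 1] / 0.116 = 42200 × 14.527646 = 613,066.6412

£613,067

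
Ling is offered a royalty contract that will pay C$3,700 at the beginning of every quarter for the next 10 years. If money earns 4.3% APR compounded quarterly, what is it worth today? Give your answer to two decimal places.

With 4 periods per year: i = 0.01075, n = 40.
PV = PMT · [1 − (1+i)^(−n)] / i × (1+i) = 3700 · 32.719754 = 121,063.0886
(Beginning-of-period payments → annuity-due factor ×(1+i).)

C$121,063.09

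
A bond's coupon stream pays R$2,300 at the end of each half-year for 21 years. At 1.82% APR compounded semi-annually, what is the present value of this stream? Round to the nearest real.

R$79,985

With 2 periods per year: i = 0.0091, n = 42.
Annuity factor a(42|0.0091) = 34.775927; PV = 2300 × 34.775927 = 79,984.6316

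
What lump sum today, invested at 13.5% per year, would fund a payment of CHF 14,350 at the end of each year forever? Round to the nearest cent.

PV = C/r = 14350/0.135 = 106,296.2963

CHF 106,296.30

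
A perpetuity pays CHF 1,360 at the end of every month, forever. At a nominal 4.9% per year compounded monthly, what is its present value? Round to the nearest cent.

Periodic rate i = 0.049/12 = 0.00408333.
PV = PMT / i = 1360 / 0.00408333 = 333,061.2245

CHF 333,061.22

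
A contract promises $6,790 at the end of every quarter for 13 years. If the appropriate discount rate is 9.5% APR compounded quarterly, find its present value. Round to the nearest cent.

$201,537.45

i = 0.095/4 = 0.02375 per quarter; n = 13·4 = 52.
Annuity factor a(52|0.02375) = 29.681510; PV = 6790 × 29.681510 = 201,537.4521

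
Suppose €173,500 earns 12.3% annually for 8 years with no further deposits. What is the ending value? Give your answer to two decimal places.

FV = 173,500 × (1 + 0.123)^8 = 438,871.6518

€438,871.65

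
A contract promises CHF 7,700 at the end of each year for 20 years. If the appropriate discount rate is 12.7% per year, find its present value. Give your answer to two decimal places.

PV = 7700 × [1 − (1+0.127)^(−20)] / 0.127 = 7700 × 7.153376 = 55,080.9985

CHF 55,081.00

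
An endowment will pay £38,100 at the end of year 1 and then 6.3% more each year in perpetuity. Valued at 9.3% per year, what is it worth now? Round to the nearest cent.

PV = D₁/(r − g) = 38100/(0.093 − 0.063) = 1,270,000.0000

£1,270,000.00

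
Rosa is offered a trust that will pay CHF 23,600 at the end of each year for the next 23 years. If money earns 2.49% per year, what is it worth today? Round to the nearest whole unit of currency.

Annuity factor a(23|0.0249) = 17.350589; PV = 23600 × 17.350589 = 409,473.8934

CHF 409,474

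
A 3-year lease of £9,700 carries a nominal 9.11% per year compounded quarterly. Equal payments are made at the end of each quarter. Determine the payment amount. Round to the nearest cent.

£932.93

With 4 periods per year: i = 0.022775, n = 12.
PMT = 9700 / ( [1 − (1+0.022775)^(−12)] / 0.022775 ) = 9700 / 10.397335 = 932.9313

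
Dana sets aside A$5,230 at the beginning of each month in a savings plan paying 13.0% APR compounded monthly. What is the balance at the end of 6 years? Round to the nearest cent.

A$572,101.38

Periodic rate i = 0.13/12 = 0.0108333; n = 6 × 12 = 72 periods.
FV = 5230 × [(1+0.0108333)^72 − 1] / 0.0108333 × (1+i) = 5230 × 109.388409 = 572,101.3792
(Beginning-of-period payments → annuity-due factor ×(1+i).)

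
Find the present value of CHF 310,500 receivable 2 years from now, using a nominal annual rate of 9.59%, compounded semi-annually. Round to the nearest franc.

Periodic rate i = 0.0959/2 = 0.04795; n = 2 × 2 = 4 periods.
PV = FV·(1+i)^(−n) = 310,500 × 0.829159 = 257,453.8297

CHF 257,454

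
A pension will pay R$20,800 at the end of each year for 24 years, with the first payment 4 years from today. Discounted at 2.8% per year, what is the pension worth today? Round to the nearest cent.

R$331,350.18

PV at t=3 (ordinary 24-year annuity): 20800 × a(24|0.028) = 20800 × 17.306260 = 359,970.2040
Discount back 3 years: 359,970.2040 × (1+0.028)^(−3) = 359,970.2040 × 0.920493 = 331,350.1795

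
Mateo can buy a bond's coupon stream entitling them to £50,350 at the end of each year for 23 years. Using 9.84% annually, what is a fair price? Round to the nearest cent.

£452,597.22

PV = 50350 × [1 − (1+0.0984)^(−23)] / 0.0984 = 50350 × 8.989021 = 452,597.2192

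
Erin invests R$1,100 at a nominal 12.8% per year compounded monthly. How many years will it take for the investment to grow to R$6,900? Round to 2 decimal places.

Periodic rate i = 0.128/12 = 0.0106667.
(1+i)^n = 6900/1100 = 6.27273, so n = ln 6.27273 / ln 1.01067 = 173.0613 months
= 173.0613/12 years

14.42 years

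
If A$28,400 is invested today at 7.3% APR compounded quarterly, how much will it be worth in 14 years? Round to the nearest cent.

With 4 periods per year: i = 0.01825, n = 56.
28,400 × (1+0.01825)^56 = 28,400 × 2.753261 = 78,192.6245

A$78,192.62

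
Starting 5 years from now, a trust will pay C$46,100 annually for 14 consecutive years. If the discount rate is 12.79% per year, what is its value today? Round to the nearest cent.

Value one period before first payment (t=4): 46100 × [1 − (1+0.1279)^(−14)] / 0.1279 = 46100 × 6.368698 = 293,596.9823
Discount back 4 years: 293,596.9823 × (1+0.1279)^(−4) = 293,596.9823 × 0.617899 = 181,413.3323

C$181,413.33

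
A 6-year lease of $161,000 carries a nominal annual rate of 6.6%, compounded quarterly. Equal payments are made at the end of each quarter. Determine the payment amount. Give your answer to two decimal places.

With 4 periods per year: i = 0.0165, n = 24.
Annuity-PV factor = 19.685755; PMT = 161000 / 19.685755 = 8,178.5025

$8,178.50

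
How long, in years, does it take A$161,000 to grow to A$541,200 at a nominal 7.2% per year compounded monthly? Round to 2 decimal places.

16.89 years

Periodic rate i = 0.072/12 = 0.006.
n = ln(541200/161000) / ln(1+0.006) = ln(3.36149) / 0.005982 = 202.6697 months
= 202.6697/12 years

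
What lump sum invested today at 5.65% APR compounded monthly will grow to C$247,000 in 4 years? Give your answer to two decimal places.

With 12 periods per year: i = 0.00470833, n = 48.
PV = 247,000 / (1 + 0.00470833)^48 = 247,000 / 1.252911 = 197,140.9025

C$197,140.90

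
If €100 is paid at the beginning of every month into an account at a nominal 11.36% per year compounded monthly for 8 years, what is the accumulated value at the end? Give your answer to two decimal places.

€15,683.26

With 12 periods per year: i = 0.00946667, n = 96.
Accumulation factor s(96|0.00946667) × (1+i) = 156.832602; FV = 100 × 156.832602 = 15,683.2602
(annuity-due: payments at period start, so ×(1+i).)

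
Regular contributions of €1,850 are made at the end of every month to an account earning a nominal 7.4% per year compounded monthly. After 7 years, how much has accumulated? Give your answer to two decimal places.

With 12 periods per year: i = 0.00616667, n = 84.
Accumulation factor s(84|0.00616667) = 109.621450; FV = 1850 × 109.621450 = 202,799.6818

€202,799.68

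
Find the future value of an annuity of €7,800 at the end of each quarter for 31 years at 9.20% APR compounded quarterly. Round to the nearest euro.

i = 0.092/4 = 0.023 per quarter; n = 31·4 = 124.
FV = PMT · [(1+i)^n − 1] / i = 7800 · 685.728597 = 5,348,683.0558

€5,348,683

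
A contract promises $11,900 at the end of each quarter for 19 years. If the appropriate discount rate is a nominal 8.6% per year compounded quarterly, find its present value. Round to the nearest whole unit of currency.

i = 0.086/4 = 0.0215 per quarter; n = 19·4 = 76.
PV = 11900 × [1 − (1+0.0215)^(−76)] / 0.0215 = 11900 × 37.276448 = 443,589.7347

$443,590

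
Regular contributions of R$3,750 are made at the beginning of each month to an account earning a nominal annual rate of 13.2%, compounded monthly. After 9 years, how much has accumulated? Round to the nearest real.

Periodic rate i = 0.132/12 = 0.011; n = 9 × 12 = 108 periods.
FV = PMT · [(1+i)^n − 1] / i × (1+i) = 3750 · 207.650531 = 778,689.4925
(annuity-due: payments at period start, so ×(1+i).)

R$778,689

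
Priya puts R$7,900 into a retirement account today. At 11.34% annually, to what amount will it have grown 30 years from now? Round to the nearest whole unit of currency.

R$198,227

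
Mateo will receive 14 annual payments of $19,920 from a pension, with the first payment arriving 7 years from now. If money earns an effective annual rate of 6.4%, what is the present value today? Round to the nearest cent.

PV at t=6 (ordinary 14-year annuity): 19920 × a(14|0.064) = 19920 × 9.069026 = 180,654.9943
Discount back 6 years: 180,654.9943 × (1+0.064)^(−6) = 180,654.9943 × 0.689208 = 124,508.8451

$124,508.85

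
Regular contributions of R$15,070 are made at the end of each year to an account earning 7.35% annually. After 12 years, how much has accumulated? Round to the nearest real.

FV = 15070 × [(1+0.0735)^12 − 1] / 0.0735 = 15070 × 18.261269 = 275,197.3261

R$275,197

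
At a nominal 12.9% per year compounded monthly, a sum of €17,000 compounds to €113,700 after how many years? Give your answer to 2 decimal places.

14.81 years

Periodic rate i = 0.129/12 = 0.01075.
n = ln(113700/17000) / ln(1+0.01075) = ln(6.68824) / 0.010693 = 177.7252 months
= 177.7252/12 years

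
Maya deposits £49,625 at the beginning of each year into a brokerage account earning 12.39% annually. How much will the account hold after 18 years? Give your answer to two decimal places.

FV = PMT · [(1+i)^n − 1] / i × (1+i) = 49625 · 65.188890 = 3,234,998.6561
Payments are at the start of each period, so multiply by (1+i).

£3,234,998.66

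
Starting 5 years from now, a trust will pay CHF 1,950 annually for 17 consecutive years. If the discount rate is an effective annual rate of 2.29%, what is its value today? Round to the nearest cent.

CHF 24,849.67

PV at t=4 (ordinary 17-year annuity): 1950 × a(17|0.0229) = 1950 × 13.951429 = 27,205.2866
PV₀ = 27,205.2866 / (1+0.0229)^4 = 27,205.2866 / 1.094795 = 24,849.6680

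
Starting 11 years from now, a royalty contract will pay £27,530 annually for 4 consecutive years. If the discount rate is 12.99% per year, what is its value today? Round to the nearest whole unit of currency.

PV at t=10 (ordinary 4-year annuity): 27530 × a(4|0.1299) = 27530 × 2.975089 = 81,904.2127
Discount back 10 years: 81,904.2127 × (1+0.1299)^(−10) = 81,904.2127 × 0.294849 = 24,149.3894

£24,149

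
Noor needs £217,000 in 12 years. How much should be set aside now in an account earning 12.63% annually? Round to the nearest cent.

£52,072.78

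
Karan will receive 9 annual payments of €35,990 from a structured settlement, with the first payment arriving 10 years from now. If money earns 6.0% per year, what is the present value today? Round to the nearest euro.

Value one period before first payment (t=9): 35990 × [1 − (1+0.06)^(−9)] / 0.06 = 35990 × 6.801692 = 244,792.9050
PV₀ = 244,792.9050 / (1+0.06)^9 = 244,792.9050 / 1.689479 = 144,892.5443

€144,893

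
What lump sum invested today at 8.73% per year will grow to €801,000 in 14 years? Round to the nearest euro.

€248,165

Discount factor = (1+0.0873)^(−14) = 0.309819; PV = 801,000 × 0.309819 = 248,165.3160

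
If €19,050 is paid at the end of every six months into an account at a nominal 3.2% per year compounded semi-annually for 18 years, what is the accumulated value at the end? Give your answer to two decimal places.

i = 0.032/2 = 0.016 per half-year; n = 18·2 = 36.
FV = 19050 × [(1+0.016)^36 − 1] / 0.016 = 19050 × 48.176012 = 917,753.0368

€917,753.04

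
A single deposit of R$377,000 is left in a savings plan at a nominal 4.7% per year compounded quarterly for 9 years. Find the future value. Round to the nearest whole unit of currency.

R$574,086

i = 0.047/4 = 0.01175 per quarter; n = 9·4 = 36.
FV = 377,000 × (1 + 0.01175)^36 = 574,086.0852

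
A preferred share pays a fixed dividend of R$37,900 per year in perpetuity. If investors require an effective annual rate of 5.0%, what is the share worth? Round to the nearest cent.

PV = C/r = 37900/0.05 = 758,000.0000

R$758,000.00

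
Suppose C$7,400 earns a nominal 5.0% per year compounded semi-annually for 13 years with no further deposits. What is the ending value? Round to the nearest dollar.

C$14,062

i = 0.05/2 = 0.025 per half-year; n = 13·2 = 26.
FV = PV·(1+i)^n = 7,400 × 1.900293 = 14,062.1660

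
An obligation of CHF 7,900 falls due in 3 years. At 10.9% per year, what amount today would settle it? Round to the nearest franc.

PV = 7,900 / (1 + 0.109)^3 = 7,900 / 1.363938 = 5,792.0520

CHF 5,792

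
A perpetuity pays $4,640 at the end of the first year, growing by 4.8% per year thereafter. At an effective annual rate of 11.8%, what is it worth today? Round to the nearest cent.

$66,285.71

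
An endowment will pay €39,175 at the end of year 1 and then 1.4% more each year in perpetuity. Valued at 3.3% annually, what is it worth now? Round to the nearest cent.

PV = PMT / (i − g) = 39175 / (0.033 − 0.014) = 39175 / 0.019000 = 2,061,842.1053

€2,061,842.11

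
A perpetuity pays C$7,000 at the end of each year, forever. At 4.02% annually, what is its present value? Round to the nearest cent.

C$174,129.35

PV = PMT / i = 7000 / 0.0402 = 174,129.3532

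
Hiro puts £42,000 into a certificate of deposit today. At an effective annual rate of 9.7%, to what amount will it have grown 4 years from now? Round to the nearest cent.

FV = PV·(1+i)^n = 42,000 × 1.448193 = 60,824.1153

£60,824.12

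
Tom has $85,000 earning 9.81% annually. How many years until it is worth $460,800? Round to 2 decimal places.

n = ln(460800/85000) / ln(1+0.0981) = ln(5.42118) / 0.093581 = 18.0625 years

18.06 years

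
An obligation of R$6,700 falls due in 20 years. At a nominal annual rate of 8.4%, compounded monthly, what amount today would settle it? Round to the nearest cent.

Periodic rate i = 0.084/12 = 0.007; n = 20 × 12 = 240 periods.
PV = 6,700 / (1 + 0.007)^240 = 6,700 / 5.334245 = 1,256.0354

R$1,256.04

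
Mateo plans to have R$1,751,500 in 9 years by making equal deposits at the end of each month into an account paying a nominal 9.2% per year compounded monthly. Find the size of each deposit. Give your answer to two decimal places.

R$10,478.31

Periodic rate i = 0.092/12 = 0.00766667; n = 9 × 12 = 108 periods.
PMT = 1.7515e+06 / ( [(1+0.00766667)^108 − 1] / 0.00766667 ) = 1.7515e+06 / 167.154855 = 10,478.3077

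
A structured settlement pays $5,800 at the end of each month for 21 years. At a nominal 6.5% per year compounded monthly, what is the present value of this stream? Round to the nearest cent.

i = 0.065/12 = 0.00541667 per month; n = 21·12 = 252.
PV = 5800 × [1 − (1+0.00541667)^(−252)] / 0.00541667 = 5800 × 137.294192 = 796,306.3147

$796,306.31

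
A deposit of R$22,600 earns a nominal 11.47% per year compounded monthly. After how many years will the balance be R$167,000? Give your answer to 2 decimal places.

17.52 years

Periodic rate i = 0.1147/12 = 0.00955833.
n = ln(167000/22600) / ln(1+0.00955833) = ln(7.38938) / 0.009513 = 210.2445 months
= 210.2445/12 years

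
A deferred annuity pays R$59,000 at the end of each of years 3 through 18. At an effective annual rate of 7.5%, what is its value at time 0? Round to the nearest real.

PV at t=2 (ordinary 16-year annuity): 59000 × a(16|0.075) = 59000 × 9.141507 = 539,348.8976
PV₀ = 539,348.8976 / (1+0.075)^2 = 539,348.8976 / 1.155625 = 466,716.1905

R$466,716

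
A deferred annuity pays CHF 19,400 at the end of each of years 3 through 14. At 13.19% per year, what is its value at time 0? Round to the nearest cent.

CHF 88,843.34

Value one period before first payment (t=2): 19400 × [1 − (1+0.1319)^(−12)] / 0.1319 = 19400 × 5.867313 = 113,825.8722
Discount back 2 years: 113,825.8722 × (1+0.1319)^(−2) = 113,825.8722 × 0.780520 = 88,843.3379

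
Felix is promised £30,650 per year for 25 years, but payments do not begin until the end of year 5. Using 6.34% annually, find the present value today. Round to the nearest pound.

Value one period before first payment (t=4): 30650 × [1 − (1+0.0634)^(−25)] / 0.0634 = 30650 × 12.380570 = 379,464.4692
PV₀ = 379,464.4692 / (1+0.0634)^4 = 379,464.4692 / 1.278753 = 296,745.7403

£296,746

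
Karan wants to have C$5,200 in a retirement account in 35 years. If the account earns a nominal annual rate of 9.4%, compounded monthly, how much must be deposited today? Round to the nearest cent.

C$196.22

i = 0.094/12 = 0.00783333 per month; n = 35·12 = 420.
PV = 5,200 / (1 + 0.00783333)^420 = 5,200 / 26.500963 = 196.2193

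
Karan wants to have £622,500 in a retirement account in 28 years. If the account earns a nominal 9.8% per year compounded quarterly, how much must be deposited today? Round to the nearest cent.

£41,380.86

Periodic rate i = 0.098/4 = 0.0245; n = 28 × 4 = 112 periods.
PV = 622,500 / (1 + 0.0245)^112 = 622,500 / 15.043186 = 41,380.8616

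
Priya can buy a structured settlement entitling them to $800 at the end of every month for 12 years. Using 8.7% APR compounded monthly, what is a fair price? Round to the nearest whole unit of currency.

$71,352

Periodic rate i = 0.087/12 = 0.00725; n = 12 × 12 = 144 periods.
PV = 800 × [1 − (1+0.00725)^(−144)] / 0.00725 = 800 × 89.190056 = 71,352.0450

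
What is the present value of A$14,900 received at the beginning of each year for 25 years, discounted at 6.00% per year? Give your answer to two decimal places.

A$201,900.33

PV = PMT · [1 − (1+i)^(−n)] / i × (1+i) = 14900 · 13.550358 = 201,900.3272
(Beginning-of-period payments → annuity-due factor ×(1+i).)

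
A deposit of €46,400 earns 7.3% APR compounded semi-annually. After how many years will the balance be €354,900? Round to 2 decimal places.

Periodic rate i = 0.073/2 = 0.0365.
(1+i)^n = 354900/46400 = 7.64871, so n = ln 7.64871 / ln 1.0365 = 56.7519 half-years
= 56.7519/2 years

28.38 years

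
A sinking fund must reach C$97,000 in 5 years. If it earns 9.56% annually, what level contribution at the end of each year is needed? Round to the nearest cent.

PMT = 97000 / ( [(1+0.0956)^5 − 1] / 0.0956 ) = 97000 / 6.051846 = 16,028.1680

C$16,028.17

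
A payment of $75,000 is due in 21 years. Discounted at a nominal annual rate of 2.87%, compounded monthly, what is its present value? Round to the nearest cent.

$41,079.44

With 12 periods per year: i = 0.00239167, n = 252.
Discount factor = (1+0.00239167)^(−252) = 0.547726; PV = 75,000 × 0.547726 = 41,079.4376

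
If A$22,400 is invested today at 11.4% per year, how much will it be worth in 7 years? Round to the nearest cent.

A$47,691.87

FV = PV·(1+i)^n = 22,400 × 2.129101 = 47,691.8703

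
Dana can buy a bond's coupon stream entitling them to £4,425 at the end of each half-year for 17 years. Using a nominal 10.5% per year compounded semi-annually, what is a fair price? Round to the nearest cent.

£69,487.73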